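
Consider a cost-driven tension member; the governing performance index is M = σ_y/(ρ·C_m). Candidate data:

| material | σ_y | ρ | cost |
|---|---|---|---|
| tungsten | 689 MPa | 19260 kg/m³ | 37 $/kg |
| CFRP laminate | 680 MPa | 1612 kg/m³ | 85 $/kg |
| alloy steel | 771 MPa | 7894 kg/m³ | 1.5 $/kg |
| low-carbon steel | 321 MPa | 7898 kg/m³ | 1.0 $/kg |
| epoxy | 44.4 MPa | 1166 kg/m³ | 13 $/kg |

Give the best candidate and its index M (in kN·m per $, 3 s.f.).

alloy steel, M = 65.1 kN·m per $

Computing M directly (units already consistent):
  alloy steel: M = 65.1 kN·m per $
  low-carbon steel: M = 40.6 kN·m per $
  CFRP laminate: M = 4.96 kN·m per $
  epoxy: M = 2.93 kN·m per $
  tungsten: M = 0.967 kN·m per $
Highest index: alloy steel.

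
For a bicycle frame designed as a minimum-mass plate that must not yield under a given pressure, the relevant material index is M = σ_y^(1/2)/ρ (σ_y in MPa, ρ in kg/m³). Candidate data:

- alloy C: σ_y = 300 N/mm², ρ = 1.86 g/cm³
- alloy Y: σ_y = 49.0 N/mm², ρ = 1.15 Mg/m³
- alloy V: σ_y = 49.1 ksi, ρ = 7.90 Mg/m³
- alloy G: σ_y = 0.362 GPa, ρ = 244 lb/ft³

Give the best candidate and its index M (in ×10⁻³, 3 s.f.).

alloy C, M = 9.31×10⁻³

Putting every candidate on a common basis:
  alloy C: σ_y = 300.0 MPa, ρ = 1860 kg/m³
  alloy Y: σ_y = 49.00 MPa, ρ = 1150 kg/m³
  alloy V: σ_y = 338.5 MPa, ρ = 7900 kg/m³
  alloy G: σ_y = 362.0 MPa, ρ = 3909 kg/m³
  alloy C: M = 9.31×10⁻³
  alloy Y: M = 6.09×10⁻³
  alloy G: M = 4.87×10⁻³
  alloy V: M = 2.33×10⁻³
Highest index: alloy C.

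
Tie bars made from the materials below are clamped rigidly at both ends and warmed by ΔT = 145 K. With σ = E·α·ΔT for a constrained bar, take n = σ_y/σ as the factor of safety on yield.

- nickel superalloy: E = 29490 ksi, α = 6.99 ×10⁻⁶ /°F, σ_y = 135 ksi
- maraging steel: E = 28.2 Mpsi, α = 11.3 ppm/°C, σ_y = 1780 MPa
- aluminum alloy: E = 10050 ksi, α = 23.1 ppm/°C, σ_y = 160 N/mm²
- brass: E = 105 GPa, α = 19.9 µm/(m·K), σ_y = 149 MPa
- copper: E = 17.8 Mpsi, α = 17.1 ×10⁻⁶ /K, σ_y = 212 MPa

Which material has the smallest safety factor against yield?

brass

With everything in SI (GPa, ×10⁻⁶/K, MPa):
  nickel superalloy: E = 203.3, α = 12.6, σ_y = 930.8 → σ = 371 MPa, n = 2.51
  maraging steel: E = 194.4, α = 11.3, σ_y = 1780 → σ = 319 MPa, n = 5.59
  aluminum alloy: E = 69.29, α = 23.1, σ_y = 160.0 → σ = 232 MPa, n = 0.689
  brass: E = 105.0, α = 19.9, σ_y = 149.0 → σ = 303 MPa, n = 0.492
  copper: E = 122.7, α = 17.1, σ_y = 212.0 → σ = 304 MPa, n = 0.697
Smallest n: brass with n = 0.492.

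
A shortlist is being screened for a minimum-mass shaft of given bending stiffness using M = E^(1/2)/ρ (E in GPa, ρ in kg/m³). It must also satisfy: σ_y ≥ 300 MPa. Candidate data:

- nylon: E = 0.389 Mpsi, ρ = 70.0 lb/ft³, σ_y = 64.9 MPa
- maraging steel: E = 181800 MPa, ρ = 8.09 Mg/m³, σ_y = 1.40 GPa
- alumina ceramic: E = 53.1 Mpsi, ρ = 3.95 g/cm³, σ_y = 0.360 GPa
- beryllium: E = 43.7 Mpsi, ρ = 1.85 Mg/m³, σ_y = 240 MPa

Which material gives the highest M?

alumina ceramic

Screen on constraints: σ_y ≥ 300 MPa. Survivors: maraging steel, alumina ceramic.
Convert each candidate to consistent units, then evaluate M:
  maraging steel: E = 181.8 GPa, ρ = 8090 kg/m³
  alumina ceramic: E = 366.1 GPa, ρ = 3950 kg/m³
  alumina ceramic: M = 4.84×10⁻³
  maraging steel: M = 1.67×10⁻³
Alumina ceramic ranks first.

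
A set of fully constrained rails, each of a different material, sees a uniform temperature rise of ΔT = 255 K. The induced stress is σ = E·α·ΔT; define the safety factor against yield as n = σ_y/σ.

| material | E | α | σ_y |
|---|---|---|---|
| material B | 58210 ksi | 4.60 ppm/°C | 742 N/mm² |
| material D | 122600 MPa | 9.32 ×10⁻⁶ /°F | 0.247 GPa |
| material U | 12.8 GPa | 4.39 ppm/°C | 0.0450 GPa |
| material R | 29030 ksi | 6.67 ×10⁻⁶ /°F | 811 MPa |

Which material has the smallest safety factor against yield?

Per material, after unit conversion:
  material B: E = 401.3, α = 4.60, σ_y = 742.0 → σ = 471 MPa, n = 1.58
  material D: E = 122.6, α = 16.8, σ_y = 247.0 → σ = 524 MPa, n = 0.471
  material U: E = 12.80, α = 4.39, σ_y = 45.00 → σ = 14.3 MPa, n = 3.14
  material R: E = 200.2, α = 12.0, σ_y = 811.0 → σ = 613 MPa, n = 1.32
Material D has the lowest safety factor, n = 0.471.

material D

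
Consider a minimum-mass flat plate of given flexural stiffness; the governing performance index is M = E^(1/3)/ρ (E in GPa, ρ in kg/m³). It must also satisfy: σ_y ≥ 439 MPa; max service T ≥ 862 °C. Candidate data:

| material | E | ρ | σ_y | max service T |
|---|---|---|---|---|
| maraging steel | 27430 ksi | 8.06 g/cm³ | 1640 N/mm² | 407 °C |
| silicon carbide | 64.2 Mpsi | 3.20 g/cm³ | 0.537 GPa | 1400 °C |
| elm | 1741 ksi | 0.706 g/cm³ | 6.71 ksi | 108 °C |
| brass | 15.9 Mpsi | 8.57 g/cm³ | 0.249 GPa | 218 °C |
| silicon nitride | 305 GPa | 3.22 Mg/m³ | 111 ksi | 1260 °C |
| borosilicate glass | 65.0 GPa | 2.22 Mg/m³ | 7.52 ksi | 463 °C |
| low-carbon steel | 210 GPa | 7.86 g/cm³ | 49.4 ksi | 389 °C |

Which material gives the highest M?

silicon carbide

Screen on constraints: σ_y ≥ 439 MPa; max service T ≥ 862 °C. Survivors: silicon carbide, silicon nitride.
Normalizing units and computing the index:
  silicon carbide: E = 442.6 GPa, ρ = 3200 kg/m³
  silicon nitride: E = 305.0 GPa, ρ = 3220 kg/m³
  silicon carbide: M = 2.38×10⁻³
  silicon nitride: M = 2.09×10⁻³
The maximum is for silicon carbide.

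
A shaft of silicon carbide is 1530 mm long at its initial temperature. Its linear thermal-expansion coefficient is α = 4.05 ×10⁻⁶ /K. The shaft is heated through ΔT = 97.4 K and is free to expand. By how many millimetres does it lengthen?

ΔL = α·L₀·ΔT = 4.05×10⁻⁶ × 1530 mm × 97.40 K = 0.604 mm.

0.604 mm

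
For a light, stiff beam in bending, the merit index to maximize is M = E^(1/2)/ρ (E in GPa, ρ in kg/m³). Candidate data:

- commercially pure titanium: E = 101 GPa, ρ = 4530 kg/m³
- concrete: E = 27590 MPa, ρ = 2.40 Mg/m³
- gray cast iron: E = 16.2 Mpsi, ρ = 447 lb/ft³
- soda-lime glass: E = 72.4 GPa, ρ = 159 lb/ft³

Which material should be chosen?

soda-lime glass

After converting to SI:
  commercially pure titanium: E = 101.0 GPa, ρ = 4530 kg/m³
  concrete: E = 27.59 GPa, ρ = 2400 kg/m³
  gray cast iron: E = 111.7 GPa, ρ = 7160 kg/m³
  soda-lime glass: E = 72.40 GPa, ρ = 2547 kg/m³
  soda-lime glass: M = 3.34×10⁻³
  commercially pure titanium: M = 2.22×10⁻³
  concrete: M = 2.19×10⁻³
  gray cast iron: M = 1.48×10⁻³
Highest index: soda-lime glass.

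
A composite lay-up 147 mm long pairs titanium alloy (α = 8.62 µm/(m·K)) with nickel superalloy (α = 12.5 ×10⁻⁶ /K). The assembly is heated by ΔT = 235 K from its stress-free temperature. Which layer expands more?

nickel superalloy

α(titanium alloy) = 8.62×10⁻⁶/K vs α(nickel superalloy) = 12.5×10⁻⁶/K.
Higher α expands more for the same ΔT: nickel superalloy.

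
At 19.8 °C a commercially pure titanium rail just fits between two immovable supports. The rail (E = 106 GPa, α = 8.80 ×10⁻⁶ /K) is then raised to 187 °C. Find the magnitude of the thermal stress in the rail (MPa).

ΔT = 167.2 K. Constrained thermal stress σ = E·α·ΔT = 106.0×10³ MPa × 8.80×10⁻⁶ × 167.2 = 156 MPa (compressive).

156 MPa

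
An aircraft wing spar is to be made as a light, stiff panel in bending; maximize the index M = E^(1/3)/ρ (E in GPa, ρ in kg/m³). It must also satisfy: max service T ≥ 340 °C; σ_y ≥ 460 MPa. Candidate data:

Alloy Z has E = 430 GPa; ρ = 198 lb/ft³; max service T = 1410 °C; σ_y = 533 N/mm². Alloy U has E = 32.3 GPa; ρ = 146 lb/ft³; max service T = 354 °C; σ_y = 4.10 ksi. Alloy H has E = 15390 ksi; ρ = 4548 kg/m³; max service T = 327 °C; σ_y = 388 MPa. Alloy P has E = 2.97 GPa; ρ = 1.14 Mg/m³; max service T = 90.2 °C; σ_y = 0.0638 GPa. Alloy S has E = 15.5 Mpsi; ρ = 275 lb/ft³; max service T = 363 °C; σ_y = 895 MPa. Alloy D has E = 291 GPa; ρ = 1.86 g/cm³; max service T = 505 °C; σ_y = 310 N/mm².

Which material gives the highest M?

Screen on constraints: max service T ≥ 340 °C; σ_y ≥ 460 MPa. Survivors: alloy Z, alloy S.
In SI units:
  alloy Z: E = 430.0 GPa, ρ = 3172 kg/m³
  alloy S: E = 106.9 GPa, ρ = 4405 kg/m³
  alloy Z: M = 2.38×10⁻³
  alloy S: M = 1.08×10⁻³
The maximum is for alloy Z.

alloy Z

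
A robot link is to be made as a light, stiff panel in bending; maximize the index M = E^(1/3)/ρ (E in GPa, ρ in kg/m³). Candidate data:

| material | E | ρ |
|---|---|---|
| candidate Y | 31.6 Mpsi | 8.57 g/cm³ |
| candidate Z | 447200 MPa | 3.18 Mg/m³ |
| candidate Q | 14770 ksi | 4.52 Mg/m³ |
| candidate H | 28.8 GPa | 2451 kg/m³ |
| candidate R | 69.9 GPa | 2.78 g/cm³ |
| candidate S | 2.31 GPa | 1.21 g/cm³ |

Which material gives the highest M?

candidate Z

Normalizing units and computing the index:
  candidate Y: E = 217.9 GPa, ρ = 8570 kg/m³
  candidate Z: E = 447.2 GPa, ρ = 3180 kg/m³
  candidate Q: E = 101.8 GPa, ρ = 4520 kg/m³
  candidate H: E = 28.80 GPa, ρ = 2451 kg/m³
  candidate R: E = 69.90 GPa, ρ = 2780 kg/m³
  candidate S: E = 2.310 GPa, ρ = 1210 kg/m³
  candidate Z: M = 2.40×10⁻³
  candidate R: M = 1.48×10⁻³
  candidate H: M = 1.25×10⁻³
  candidate S: M = 1.09×10⁻³
  candidate Q: M = 1.03×10⁻³
  candidate Y: M = 0.702×10⁻³
Highest index: candidate Z.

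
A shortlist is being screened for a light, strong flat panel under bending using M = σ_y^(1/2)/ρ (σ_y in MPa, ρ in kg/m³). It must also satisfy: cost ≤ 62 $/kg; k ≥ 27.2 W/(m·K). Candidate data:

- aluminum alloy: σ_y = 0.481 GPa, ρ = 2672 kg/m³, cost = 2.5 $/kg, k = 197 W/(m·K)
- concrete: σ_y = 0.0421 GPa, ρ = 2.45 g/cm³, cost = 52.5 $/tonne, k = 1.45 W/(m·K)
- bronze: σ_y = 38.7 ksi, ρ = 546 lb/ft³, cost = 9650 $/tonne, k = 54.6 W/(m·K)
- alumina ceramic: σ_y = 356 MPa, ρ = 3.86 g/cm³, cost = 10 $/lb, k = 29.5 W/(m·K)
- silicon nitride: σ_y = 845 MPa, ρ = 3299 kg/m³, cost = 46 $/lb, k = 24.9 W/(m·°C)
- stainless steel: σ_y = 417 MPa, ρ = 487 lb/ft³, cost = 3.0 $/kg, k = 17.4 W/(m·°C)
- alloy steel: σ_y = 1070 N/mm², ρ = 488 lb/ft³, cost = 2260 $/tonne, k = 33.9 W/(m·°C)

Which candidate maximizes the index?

Screen on constraints: cost ≤ 62 $/kg; k ≥ 27.2 W/(m·K). Survivors: aluminum alloy, bronze, alumina ceramic, alloy steel.
After converting to SI:
  aluminum alloy: σ_y = 481.0 MPa, ρ = 2672 kg/m³
  bronze: σ_y = 266.8 MPa, ρ = 8746 kg/m³
  alumina ceramic: σ_y = 356.0 MPa, ρ = 3860 kg/m³
  alloy steel: σ_y = 1070 MPa, ρ = 7817 kg/m³
  aluminum alloy: M = 8.21×10⁻³
  alumina ceramic: M = 4.89×10⁻³
  alloy steel: M = 4.18×10⁻³
  bronze: M = 1.87×10⁻³
Highest index: aluminum alloy.

aluminum alloy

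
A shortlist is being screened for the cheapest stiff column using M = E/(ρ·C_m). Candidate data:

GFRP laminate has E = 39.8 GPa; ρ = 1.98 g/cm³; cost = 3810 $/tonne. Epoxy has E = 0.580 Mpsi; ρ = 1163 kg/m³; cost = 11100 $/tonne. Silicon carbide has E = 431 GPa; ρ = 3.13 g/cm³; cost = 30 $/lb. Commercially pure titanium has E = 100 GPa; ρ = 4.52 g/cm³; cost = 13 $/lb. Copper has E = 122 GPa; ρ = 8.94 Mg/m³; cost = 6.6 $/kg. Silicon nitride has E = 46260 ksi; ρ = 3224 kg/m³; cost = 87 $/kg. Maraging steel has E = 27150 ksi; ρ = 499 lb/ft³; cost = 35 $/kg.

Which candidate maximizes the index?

GFRP laminate

After converting to SI:
  GFRP laminate: E = 39.80 GPa, ρ = 1980 kg/m³, cost = 3.810 $/kg
  epoxy: E = 3.999 GPa, ρ = 1163 kg/m³, cost = 11.10 $/kg
  silicon carbide: E = 431.0 GPa, ρ = 3130 kg/m³, cost = 66.14 $/kg
  commercially pure titanium: E = 100.0 GPa, ρ = 4520 kg/m³, cost = 28.66 $/kg
  copper: E = 122.0 GPa, ρ = 8940 kg/m³, cost = 6.600 $/kg
  silicon nitride: E = 319.0 GPa, ρ = 3224 kg/m³, cost = 87.00 $/kg
  maraging steel: E = 187.2 GPa, ρ = 7993 kg/m³, cost = 35.00 $/kg
  GFRP laminate: M = 5.28 MN·m per $
  silicon carbide: M = 2.08 MN·m per $
  copper: M = 2.07 MN·m per $
  silicon nitride: M = 1.14 MN·m per $
  commercially pure titanium: M = 0.772 MN·m per $
  maraging steel: M = 0.669 MN·m per $
  epoxy: M = 0.310 MN·m per $
GFRP laminate has the largest M.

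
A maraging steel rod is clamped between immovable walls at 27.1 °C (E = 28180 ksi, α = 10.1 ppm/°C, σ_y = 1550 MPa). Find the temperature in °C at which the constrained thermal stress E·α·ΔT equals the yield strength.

E = 28180 ksi = 194.3 GPa.
E·α·ΔT = 1550 MPa ⇒ ΔT = 1550 / (194.3×10³ × 10.1×10⁻⁶) = 789.9 K.
T = 27.1 + 789.9 = 817.0 °C.

817 °C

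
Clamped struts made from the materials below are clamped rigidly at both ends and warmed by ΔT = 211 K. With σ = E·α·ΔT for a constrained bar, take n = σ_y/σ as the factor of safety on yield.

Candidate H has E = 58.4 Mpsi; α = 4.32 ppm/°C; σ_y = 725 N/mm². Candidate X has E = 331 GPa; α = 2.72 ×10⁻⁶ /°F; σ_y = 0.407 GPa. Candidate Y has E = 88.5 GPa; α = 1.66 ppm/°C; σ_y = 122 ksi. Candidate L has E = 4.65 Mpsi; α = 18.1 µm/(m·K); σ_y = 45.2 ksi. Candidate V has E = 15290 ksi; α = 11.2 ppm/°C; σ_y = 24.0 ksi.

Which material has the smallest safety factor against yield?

In consistent units (E in GPa, α in ×10⁻⁶/K, σ_y in MPa):
  candidate H: E = 402.7, α = 4.32, σ_y = 725.0 → σ = 367 MPa, n = 1.98
  candidate X: E = 331.0, α = 4.90, σ_y = 407.0 → σ = 342 MPa, n = 1.19
  candidate Y: E = 88.50, α = 1.66, σ_y = 841.2 → σ = 31.0 MPa, n = 27.1
  candidate L: E = 32.06, α = 18.1, σ_y = 311.6 → σ = 122 MPa, n = 2.55
  candidate V: E = 105.4, α = 11.2, σ_y = 165.5 → σ = 249 MPa, n = 0.664
The minimum is candidate V at n = 0.664.

candidate V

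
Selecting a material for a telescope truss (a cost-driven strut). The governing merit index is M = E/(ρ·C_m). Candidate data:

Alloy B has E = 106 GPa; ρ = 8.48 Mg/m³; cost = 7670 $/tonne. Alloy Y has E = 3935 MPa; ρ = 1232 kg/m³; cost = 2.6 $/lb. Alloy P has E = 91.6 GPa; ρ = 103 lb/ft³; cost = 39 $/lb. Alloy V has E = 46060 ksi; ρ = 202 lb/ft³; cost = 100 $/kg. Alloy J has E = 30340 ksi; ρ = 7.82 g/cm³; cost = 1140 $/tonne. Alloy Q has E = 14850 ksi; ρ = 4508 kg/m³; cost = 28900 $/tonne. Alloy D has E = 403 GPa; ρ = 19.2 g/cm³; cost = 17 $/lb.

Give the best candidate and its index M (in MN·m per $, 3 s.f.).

In SI units:
  alloy B: E = 106.0 GPa, ρ = 8480 kg/m³, cost = 7.670 $/kg
  alloy Y: E = 3.935 GPa, ρ = 1232 kg/m³, cost = 5.732 $/kg
  alloy P: E = 91.60 GPa, ρ = 1650 kg/m³, cost = 85.98 $/kg
  alloy V: E = 317.6 GPa, ρ = 3236 kg/m³, cost = 100.0 $/kg
  alloy J: E = 209.2 GPa, ρ = 7820 kg/m³, cost = 1.140 $/kg
  alloy Q: E = 102.4 GPa, ρ = 4508 kg/m³, cost = 28.90 $/kg
  alloy D: E = 403.0 GPa, ρ = 19200 kg/m³, cost = 37.48 $/kg
  alloy J: M = 23.5 MN·m per $
  alloy B: M = 1.63 MN·m per $
  alloy V: M = 0.981 MN·m per $
  alloy Q: M = 0.786 MN·m per $
  alloy P: M = 0.646 MN·m per $
  alloy D: M = 0.560 MN·m per $
  alloy Y: M = 0.557 MN·m per $
Alloy J ranks first.

alloy J, M = 23.5 MN·m per $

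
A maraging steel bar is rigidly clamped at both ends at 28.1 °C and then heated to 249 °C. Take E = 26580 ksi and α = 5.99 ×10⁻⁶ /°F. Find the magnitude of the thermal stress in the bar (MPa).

436 MPa

E = 26580 ksi = 183.3 GPa.
α = 5.99×10⁻⁶/°F × 9/5 = 10.8×10⁻⁶/K.
ΔT = 220.9 K. Constrained thermal stress σ = E·α·ΔT = 183.3×10³ MPa × 10.8×10⁻⁶ × 220.9 = 436 MPa (compressive).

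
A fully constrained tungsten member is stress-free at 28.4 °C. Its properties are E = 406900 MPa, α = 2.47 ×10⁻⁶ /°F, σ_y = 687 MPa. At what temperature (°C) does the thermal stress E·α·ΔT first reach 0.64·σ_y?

271 °C

E = 406900 MPa = 406.9 GPa.
α = 2.47×10⁻⁶/°F × 9/5 = 4.45×10⁻⁶/K.
E·α·ΔT = 439.7 MPa ⇒ ΔT = 439.7 / (406.9×10³ × 4.45×10⁻⁶) = 243.0 K.
T = 28.4 + 243.0 = 271.4 °C.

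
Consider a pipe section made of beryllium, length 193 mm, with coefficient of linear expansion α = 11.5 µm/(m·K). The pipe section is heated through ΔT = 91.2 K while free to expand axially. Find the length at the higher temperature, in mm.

ΔL = α·L₀·ΔT = 11.5×10⁻⁶ × 193 mm × 91.20 K = 0.202 mm.
L = L₀ + ΔL = 193 + 0.202 = 193.20 mm.

193.20 mm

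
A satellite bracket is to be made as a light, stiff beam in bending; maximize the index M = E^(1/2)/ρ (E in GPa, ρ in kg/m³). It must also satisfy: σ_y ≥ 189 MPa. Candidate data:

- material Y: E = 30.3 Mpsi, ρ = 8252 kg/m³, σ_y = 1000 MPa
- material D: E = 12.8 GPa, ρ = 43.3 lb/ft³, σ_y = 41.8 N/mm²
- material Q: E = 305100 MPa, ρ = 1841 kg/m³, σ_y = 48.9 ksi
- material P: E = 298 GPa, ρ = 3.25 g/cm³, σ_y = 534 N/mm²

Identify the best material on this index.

material Q

Screen on constraints: σ_y ≥ 189 MPa. Survivors: material Y, material Q, material P.
Convert each candidate to consistent units, then evaluate M:
  material Y: E = 208.9 GPa, ρ = 8252 kg/m³
  material Q: E = 305.1 GPa, ρ = 1841 kg/m³
  material P: E = 298.0 GPa, ρ = 3250 kg/m³
  material Q: M = 9.49×10⁻³
  material P: M = 5.31×10⁻³
  material Y: M = 1.75×10⁻³
The maximum is for material Q.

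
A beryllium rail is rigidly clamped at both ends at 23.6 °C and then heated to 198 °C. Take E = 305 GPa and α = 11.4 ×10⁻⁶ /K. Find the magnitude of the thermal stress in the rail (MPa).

606 MPa

ΔT = 174.4 K. Constrained thermal stress σ = E·α·ΔT = 305.0×10³ MPa × 11.4×10⁻⁶ × 174.4 = 606 MPa (compressive).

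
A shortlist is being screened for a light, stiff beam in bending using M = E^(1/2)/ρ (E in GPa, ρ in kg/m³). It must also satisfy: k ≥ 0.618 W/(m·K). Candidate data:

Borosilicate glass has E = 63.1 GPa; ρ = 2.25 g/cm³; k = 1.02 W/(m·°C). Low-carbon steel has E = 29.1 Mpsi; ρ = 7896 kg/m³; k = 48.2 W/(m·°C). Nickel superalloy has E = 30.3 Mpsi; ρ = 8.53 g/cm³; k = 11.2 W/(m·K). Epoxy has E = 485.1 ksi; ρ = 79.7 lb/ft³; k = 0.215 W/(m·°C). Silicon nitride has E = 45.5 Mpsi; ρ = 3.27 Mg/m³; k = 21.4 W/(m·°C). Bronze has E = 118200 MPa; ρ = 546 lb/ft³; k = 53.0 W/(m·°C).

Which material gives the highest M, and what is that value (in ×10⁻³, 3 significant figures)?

silicon nitride, M = 5.42×10⁻³

Screen on constraints: k ≥ 0.618 W/(m·K). Survivors: borosilicate glass, low-carbon steel, nickel superalloy, silicon nitride, bronze.
Normalizing units and computing the index:
  borosilicate glass: E = 63.10 GPa, ρ = 2250 kg/m³
  low-carbon steel: E = 200.6 GPa, ρ = 7896 kg/m³
  nickel superalloy: E = 208.9 GPa, ρ = 8530 kg/m³
  silicon nitride: E = 313.7 GPa, ρ = 3270 kg/m³
  bronze: E = 118.2 GPa, ρ = 8746 kg/m³
  silicon nitride: M = 5.42×10⁻³
  borosilicate glass: M = 3.53×10⁻³
  low-carbon steel: M = 1.79×10⁻³
  nickel superalloy: M = 1.69×10⁻³
  bronze: M = 1.24×10⁻³
Silicon nitride ranks first.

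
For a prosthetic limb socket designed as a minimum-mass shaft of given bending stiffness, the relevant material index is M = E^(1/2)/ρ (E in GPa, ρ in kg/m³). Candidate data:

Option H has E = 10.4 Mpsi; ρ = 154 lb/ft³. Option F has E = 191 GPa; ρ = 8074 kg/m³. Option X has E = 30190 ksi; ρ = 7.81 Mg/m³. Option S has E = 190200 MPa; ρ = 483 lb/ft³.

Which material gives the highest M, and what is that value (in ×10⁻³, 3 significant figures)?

In SI units:
  option H: E = 71.71 GPa, ρ = 2467 kg/m³
  option F: E = 191.0 GPa, ρ = 8074 kg/m³
  option X: E = 208.2 GPa, ρ = 7810 kg/m³
  option S: E = 190.2 GPa, ρ = 7737 kg/m³
  option H: M = 3.43×10⁻³
  option X: M = 1.85×10⁻³
  option S: M = 1.78×10⁻³
  option F: M = 1.71×10⁻³
Highest index: option H.

option H, M = 3.43×10⁻³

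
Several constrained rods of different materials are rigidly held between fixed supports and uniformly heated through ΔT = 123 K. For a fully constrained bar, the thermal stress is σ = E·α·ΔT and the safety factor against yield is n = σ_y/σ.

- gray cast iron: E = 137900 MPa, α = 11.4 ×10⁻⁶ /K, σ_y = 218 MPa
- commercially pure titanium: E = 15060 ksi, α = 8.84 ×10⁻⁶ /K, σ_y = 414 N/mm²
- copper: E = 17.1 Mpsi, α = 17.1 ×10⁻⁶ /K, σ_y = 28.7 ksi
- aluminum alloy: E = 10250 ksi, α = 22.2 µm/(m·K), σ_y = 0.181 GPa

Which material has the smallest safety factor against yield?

copper

In consistent units (E in GPa, α in ×10⁻⁶/K, σ_y in MPa):
  gray cast iron: E = 137.9, α = 11.4, σ_y = 218.0 → σ = 193 MPa, n = 1.13
  commercially pure titanium: E = 103.8, α = 8.84, σ_y = 414.0 → σ = 113 MPa, n = 3.67
  copper: E = 117.9, α = 17.1, σ_y = 197.9 → σ = 248 MPa, n = 0.798
  aluminum alloy: E = 70.67, α = 22.2, σ_y = 181.0 → σ = 193 MPa, n = 0.938
Smallest n: copper with n = 0.798.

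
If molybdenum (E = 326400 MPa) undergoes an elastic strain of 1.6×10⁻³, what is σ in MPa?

522 MPa

E = 326400 MPa = 326.4 GPa.
σ = E·ε = 326400 MPa × 1.6×10⁻³ = 522 MPa.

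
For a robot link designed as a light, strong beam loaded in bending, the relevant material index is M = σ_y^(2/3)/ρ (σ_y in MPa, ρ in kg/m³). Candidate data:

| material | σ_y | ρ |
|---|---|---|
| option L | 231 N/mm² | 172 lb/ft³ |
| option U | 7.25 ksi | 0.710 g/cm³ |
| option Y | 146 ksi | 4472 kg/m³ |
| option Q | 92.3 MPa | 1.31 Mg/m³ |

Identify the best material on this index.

option Y

Normalizing units and computing the index:
  option L: σ_y = 231.0 MPa, ρ = 2755 kg/m³
  option U: σ_y = 49.99 MPa, ρ = 710.0 kg/m³
  option Y: σ_y = 1007 MPa, ρ = 4472 kg/m³
  option Q: σ_y = 92.30 MPa, ρ = 1310 kg/m³
  option Y: M = 22.5×10⁻³
  option U: M = 19.1×10⁻³
  option Q: M = 15.6×10⁻³
  option L: M = 13.7×10⁻³
Option Y ranks first.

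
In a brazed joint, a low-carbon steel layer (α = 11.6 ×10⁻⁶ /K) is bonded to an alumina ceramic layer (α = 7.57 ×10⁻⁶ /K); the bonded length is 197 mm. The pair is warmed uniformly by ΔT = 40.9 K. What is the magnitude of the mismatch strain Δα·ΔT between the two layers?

Δα = |11.6 − 7.57|×10⁻⁶/K = 4.03×10⁻⁶/K.
Mismatch strain = Δα·ΔT = 4.03×10⁻⁶ × 40.9 = 1.65×10⁻⁴.

1.65×10⁻⁴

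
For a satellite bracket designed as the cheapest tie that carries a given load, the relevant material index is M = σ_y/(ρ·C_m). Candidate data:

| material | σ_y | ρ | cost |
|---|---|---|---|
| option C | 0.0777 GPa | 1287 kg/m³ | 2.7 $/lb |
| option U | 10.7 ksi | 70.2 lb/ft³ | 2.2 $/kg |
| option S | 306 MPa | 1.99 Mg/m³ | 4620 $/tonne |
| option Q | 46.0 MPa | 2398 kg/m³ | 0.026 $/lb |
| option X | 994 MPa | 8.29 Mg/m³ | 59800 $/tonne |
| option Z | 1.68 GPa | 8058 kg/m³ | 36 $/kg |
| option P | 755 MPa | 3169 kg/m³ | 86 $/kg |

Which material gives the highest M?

option Q

Normalizing units and computing the index:
  option C: σ_y = 77.70 MPa, ρ = 1287 kg/m³, cost = 5.952 $/kg
  option U: σ_y = 73.77 MPa, ρ = 1124 kg/m³, cost = 2.200 $/kg
  option S: σ_y = 306.0 MPa, ρ = 1990 kg/m³, cost = 4.620 $/kg
  option Q: σ_y = 46.00 MPa, ρ = 2398 kg/m³, cost = 0.05732 $/kg
  option X: σ_y = 994.0 MPa, ρ = 8290 kg/m³, cost = 59.80 $/kg
  option Z: σ_y = 1680 MPa, ρ = 8058 kg/m³, cost = 36.00 $/kg
  option P: σ_y = 755.0 MPa, ρ = 3169 kg/m³, cost = 86.00 $/kg
  option Q: M = 335 kN·m per $
  option S: M = 33.3 kN·m per $
  option U: M = 29.8 kN·m per $
  option C: M = 10.1 kN·m per $
  option Z: M = 5.79 kN·m per $
  option P: M = 2.77 kN·m per $
  option X: M = 2.01 kN·m per $
Option Q ranks first.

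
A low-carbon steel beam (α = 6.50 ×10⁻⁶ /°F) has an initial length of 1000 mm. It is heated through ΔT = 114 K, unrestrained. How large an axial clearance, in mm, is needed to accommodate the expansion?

1.33 mm

Convert α: 6.50×10⁻⁶/°F × (9/5) = 11.7×10⁻⁶/K.
ΔL = α·L₀·ΔT = 11.7×10⁻⁶ × 1000 mm × 114.0 K = 1.33 mm.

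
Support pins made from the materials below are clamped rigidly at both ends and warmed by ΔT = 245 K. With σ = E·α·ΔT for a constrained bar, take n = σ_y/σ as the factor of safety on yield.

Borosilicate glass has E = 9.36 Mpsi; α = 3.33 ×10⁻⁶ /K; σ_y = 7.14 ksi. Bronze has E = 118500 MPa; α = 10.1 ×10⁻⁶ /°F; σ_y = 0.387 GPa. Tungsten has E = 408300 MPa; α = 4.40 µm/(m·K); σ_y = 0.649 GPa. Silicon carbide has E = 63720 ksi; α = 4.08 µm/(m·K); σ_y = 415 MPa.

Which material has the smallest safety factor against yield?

bronze

With everything in SI (GPa, ×10⁻⁶/K, MPa):
  borosilicate glass: E = 64.53, α = 3.33, σ_y = 49.23 → σ = 52.7 MPa, n = 0.935
  bronze: E = 118.5, α = 18.2, σ_y = 387.0 → σ = 528 MPa, n = 0.733
  tungsten: E = 408.3, α = 4.40, σ_y = 649.0 → σ = 440 MPa, n = 1.47
  silicon carbide: E = 439.3, α = 4.08, σ_y = 415.0 → σ = 439 MPa, n = 0.945
Smallest n: bronze with n = 0.733.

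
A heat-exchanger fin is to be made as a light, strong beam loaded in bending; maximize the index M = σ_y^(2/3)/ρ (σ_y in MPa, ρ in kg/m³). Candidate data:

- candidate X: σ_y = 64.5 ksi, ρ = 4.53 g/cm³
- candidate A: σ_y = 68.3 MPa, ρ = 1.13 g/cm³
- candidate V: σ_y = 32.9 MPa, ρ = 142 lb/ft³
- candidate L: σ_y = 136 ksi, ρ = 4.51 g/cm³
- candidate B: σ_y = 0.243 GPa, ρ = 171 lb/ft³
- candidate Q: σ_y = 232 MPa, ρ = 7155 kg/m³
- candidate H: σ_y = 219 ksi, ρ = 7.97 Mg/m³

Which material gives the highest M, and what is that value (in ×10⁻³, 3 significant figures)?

Convert each candidate to consistent units, then evaluate M:
  candidate X: σ_y = 444.7 MPa, ρ = 4530 kg/m³
  candidate A: σ_y = 68.30 MPa, ρ = 1130 kg/m³
  candidate V: σ_y = 32.90 MPa, ρ = 2275 kg/m³
  candidate L: σ_y = 937.7 MPa, ρ = 4510 kg/m³
  candidate B: σ_y = 243.0 MPa, ρ = 2739 kg/m³
  candidate Q: σ_y = 232.0 MPa, ρ = 7155 kg/m³
  candidate H: σ_y = 1510 MPa, ρ = 7970 kg/m³
  candidate L: M = 21.2×10⁻³
  candidate H: M = 16.5×10⁻³
  candidate A: M = 14.8×10⁻³
  candidate B: M = 14.2×10⁻³
  candidate X: M = 12.9×10⁻³
  candidate Q: M = 5.28×10⁻³
  candidate V: M = 4.51×10⁻³
Highest index: candidate L.

candidate L, M = 21.2×10⁻³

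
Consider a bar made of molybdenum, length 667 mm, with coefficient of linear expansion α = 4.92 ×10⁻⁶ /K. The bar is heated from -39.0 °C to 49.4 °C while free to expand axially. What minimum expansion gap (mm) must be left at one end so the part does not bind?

0.290 mm

ΔT = 49.4 − (-39.0) = 88.40 K.
ΔL = α·L₀·ΔT = 4.92×10⁻⁶ × 667 mm × 88.40 K = 0.290 mm.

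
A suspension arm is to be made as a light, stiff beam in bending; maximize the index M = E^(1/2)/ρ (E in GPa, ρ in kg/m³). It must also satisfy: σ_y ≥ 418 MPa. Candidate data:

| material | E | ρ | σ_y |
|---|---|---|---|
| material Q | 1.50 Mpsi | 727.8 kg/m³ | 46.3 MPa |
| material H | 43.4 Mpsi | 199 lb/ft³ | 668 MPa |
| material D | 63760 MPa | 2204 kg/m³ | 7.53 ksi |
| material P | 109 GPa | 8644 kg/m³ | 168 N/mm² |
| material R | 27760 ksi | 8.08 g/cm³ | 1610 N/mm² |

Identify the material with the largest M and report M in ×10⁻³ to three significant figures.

Screen on constraints: σ_y ≥ 418 MPa. Survivors: material H, material R.
Convert each candidate to consistent units, then evaluate M:
  material H: E = 299.2 GPa, ρ = 3188 kg/m³
  material R: E = 191.4 GPa, ρ = 8080 kg/m³
  material H: M = 5.43×10⁻³
  material R: M = 1.71×10⁻³
The maximum is for material H.

material H, M = 5.43×10⁻³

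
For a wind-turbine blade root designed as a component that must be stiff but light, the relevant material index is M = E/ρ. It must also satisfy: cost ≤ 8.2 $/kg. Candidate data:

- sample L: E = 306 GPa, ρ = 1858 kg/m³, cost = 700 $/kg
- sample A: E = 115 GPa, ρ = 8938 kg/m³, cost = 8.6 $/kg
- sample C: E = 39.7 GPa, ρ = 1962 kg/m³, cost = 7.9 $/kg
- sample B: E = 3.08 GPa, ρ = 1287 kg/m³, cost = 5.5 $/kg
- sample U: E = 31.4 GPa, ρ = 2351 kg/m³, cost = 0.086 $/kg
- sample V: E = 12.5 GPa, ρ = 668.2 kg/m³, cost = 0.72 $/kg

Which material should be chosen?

Screen on constraints: cost ≤ 8.2 $/kg. Survivors: sample C, sample B, sample U, sample V.
Per-candidate index values:
  sample C: M = 20.2 MN·m/kg
  sample V: M = 18.7 MN·m/kg
  sample U: M = 13.4 MN·m/kg
  sample B: M = 2.39 MN·m/kg
The maximum is for sample C.

sample C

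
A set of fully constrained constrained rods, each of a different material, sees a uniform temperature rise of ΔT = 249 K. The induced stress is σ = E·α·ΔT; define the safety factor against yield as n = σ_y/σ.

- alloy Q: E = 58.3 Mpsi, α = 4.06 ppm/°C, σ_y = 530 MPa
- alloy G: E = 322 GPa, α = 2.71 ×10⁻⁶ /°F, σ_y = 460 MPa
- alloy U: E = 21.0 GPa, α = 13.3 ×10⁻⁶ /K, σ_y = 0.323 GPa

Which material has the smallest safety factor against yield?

With everything in SI (GPa, ×10⁻⁶/K, MPa):
  alloy Q: E = 402.0, α = 4.06, σ_y = 530.0 → σ = 406 MPa, n = 1.30
  alloy G: E = 322.0, α = 4.88, σ_y = 460.0 → σ = 391 MPa, n = 1.18
  alloy U: E = 21.00, α = 13.3, σ_y = 323.0 → σ = 69.5 MPa, n = 4.64
The minimum is alloy G at n = 1.18.

alloy G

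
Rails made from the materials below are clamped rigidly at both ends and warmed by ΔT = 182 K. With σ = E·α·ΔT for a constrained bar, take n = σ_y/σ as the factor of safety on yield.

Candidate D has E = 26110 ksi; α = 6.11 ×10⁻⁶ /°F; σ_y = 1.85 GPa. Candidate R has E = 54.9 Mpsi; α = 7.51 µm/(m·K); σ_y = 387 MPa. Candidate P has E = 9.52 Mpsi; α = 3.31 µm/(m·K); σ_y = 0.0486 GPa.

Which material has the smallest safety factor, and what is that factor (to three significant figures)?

candidate R, n = 0.748

In consistent units (E in GPa, α in ×10⁻⁶/K, σ_y in MPa):
  candidate D: E = 180.0, α = 11.0, σ_y = 1850 → σ = 360 MPa, n = 5.13
  candidate R: E = 378.5, α = 7.51, σ_y = 387.0 → σ = 517 MPa, n = 0.748
  candidate P: E = 65.64, α = 3.31, σ_y = 48.60 → σ = 39.5 MPa, n = 1.23
The minimum is candidate R at n = 0.748.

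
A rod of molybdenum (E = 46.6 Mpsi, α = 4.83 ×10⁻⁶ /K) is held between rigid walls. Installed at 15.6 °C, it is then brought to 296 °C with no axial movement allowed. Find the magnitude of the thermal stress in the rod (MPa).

435 MPa

E = 46.6 Mpsi = 321.3 GPa.
ΔT = 280.4 K. Constrained thermal stress σ = E·α·ΔT = 321.3×10³ MPa × 4.83×10⁻⁶ × 280.4 = 435 MPa (compressive).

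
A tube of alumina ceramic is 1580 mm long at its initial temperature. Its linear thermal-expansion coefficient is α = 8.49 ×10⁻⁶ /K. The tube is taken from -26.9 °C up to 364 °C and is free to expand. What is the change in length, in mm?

ΔT = 364 − (-26.9) = 390.9 K.
ΔL = α·L₀·ΔT = 8.49×10⁻⁶ × 1580 mm × 390.9 K = 5.24 mm.

5.24 mm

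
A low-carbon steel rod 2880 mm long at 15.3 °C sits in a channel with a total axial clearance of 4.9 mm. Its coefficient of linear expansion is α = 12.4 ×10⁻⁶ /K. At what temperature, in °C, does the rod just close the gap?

α·L₀·ΔT = 4.9 mm ⇒ ΔT = 4.9 / (12.4×10⁻⁶ × 2880.0) = 137.2 K.
T = 15.3 + 137.2 = 152.5 °C.

153 °C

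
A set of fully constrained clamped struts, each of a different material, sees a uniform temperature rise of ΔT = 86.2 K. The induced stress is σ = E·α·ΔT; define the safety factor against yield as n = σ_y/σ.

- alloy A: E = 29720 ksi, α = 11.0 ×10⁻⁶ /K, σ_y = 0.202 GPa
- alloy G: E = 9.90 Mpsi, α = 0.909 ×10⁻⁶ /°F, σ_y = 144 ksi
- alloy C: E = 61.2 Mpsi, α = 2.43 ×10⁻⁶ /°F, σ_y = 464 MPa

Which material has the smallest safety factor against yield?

alloy A

In consistent units (E in GPa, α in ×10⁻⁶/K, σ_y in MPa):
  alloy A: E = 204.9, α = 11.0, σ_y = 202.0 → σ = 194 MPa, n = 1.04
  alloy G: E = 68.26, α = 1.64, σ_y = 992.8 → σ = 9.63 MPa, n = 103
  alloy C: E = 422.0, α = 4.37, σ_y = 464.0 → σ = 159 MPa, n = 2.92
The minimum is alloy A at n = 1.04.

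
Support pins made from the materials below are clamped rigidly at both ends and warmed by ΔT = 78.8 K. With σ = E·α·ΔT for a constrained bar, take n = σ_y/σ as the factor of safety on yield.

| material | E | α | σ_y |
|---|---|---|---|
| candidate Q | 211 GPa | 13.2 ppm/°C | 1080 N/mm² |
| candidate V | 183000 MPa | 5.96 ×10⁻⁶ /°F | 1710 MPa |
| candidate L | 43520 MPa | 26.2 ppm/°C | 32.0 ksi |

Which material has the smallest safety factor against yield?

Converting E to GPa, α to ×10⁻⁶/K, σ_y to MPa, then σ and n for each:
  candidate Q: E = 211.0, α = 13.2, σ_y = 1080 → σ = 219 MPa, n = 4.92
  candidate V: E = 183.0, α = 10.7, σ_y = 1710 → σ = 155 MPa, n = 11.1
  candidate L: E = 43.52, α = 26.2, σ_y = 220.6 → σ = 89.8 MPa, n = 2.46
Smallest n: candidate L with n = 2.46.

candidate L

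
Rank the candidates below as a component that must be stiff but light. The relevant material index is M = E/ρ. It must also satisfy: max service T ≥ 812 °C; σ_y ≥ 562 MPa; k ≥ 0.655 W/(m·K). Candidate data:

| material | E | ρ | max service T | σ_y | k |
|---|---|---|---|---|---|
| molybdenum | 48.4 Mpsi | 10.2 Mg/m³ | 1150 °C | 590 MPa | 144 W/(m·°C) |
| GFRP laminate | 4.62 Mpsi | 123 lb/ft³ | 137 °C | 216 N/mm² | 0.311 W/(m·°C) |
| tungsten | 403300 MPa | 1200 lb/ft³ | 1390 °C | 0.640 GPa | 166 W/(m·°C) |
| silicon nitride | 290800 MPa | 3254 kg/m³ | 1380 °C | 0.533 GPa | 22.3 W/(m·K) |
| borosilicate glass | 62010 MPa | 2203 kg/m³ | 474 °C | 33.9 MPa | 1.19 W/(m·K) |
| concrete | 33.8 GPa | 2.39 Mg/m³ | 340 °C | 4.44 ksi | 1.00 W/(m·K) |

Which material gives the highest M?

Screen on constraints: max service T ≥ 812 °C; σ_y ≥ 562 MPa; k ≥ 0.655 W/(m·K). Survivors: molybdenum, tungsten.
After converting to SI:
  molybdenum: E = 333.7 GPa, ρ = 10200 kg/m³
  tungsten: E = 403.3 GPa, ρ = 19220 kg/m³
  molybdenum: M = 32.7 MN·m/kg
  tungsten: M = 21.0 MN·m/kg
Highest index: molybdenum.

molybdenum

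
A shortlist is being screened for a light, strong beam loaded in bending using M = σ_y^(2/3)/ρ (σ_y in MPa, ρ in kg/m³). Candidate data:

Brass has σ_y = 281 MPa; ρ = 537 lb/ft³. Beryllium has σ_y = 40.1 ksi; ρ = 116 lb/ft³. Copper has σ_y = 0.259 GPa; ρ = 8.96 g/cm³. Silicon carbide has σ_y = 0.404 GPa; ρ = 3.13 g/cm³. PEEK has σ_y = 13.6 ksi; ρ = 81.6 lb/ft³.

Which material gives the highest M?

Putting every candidate on a common basis:
  brass: σ_y = 281.0 MPa, ρ = 8602 kg/m³
  beryllium: σ_y = 276.5 MPa, ρ = 1858 kg/m³
  copper: σ_y = 259.0 MPa, ρ = 8960 kg/m³
  silicon carbide: σ_y = 404.0 MPa, ρ = 3130 kg/m³
  PEEK: σ_y = 93.77 MPa, ρ = 1307 kg/m³
  beryllium: M = 22.8×10⁻³
  silicon carbide: M = 17.5×10⁻³
  PEEK: M = 15.8×10⁻³
  brass: M = 4.99×10⁻³
  copper: M = 4.53×10⁻³
The maximum is for beryllium.

beryllium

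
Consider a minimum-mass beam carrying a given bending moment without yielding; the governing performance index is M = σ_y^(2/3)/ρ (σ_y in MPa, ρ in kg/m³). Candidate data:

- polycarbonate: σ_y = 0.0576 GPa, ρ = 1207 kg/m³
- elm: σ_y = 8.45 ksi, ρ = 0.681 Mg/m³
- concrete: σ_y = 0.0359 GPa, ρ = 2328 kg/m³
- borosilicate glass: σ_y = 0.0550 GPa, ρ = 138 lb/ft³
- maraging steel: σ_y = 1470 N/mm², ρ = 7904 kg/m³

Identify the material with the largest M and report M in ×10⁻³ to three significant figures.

Normalizing units and computing the index:
  polycarbonate: σ_y = 57.60 MPa, ρ = 1207 kg/m³
  elm: σ_y = 58.26 MPa, ρ = 681.0 kg/m³
  concrete: σ_y = 35.90 MPa, ρ = 2328 kg/m³
  borosilicate glass: σ_y = 55.00 MPa, ρ = 2211 kg/m³
  maraging steel: σ_y = 1470 MPa, ρ = 7904 kg/m³
  elm: M = 22.1×10⁻³
  maraging steel: M = 16.4×10⁻³
  polycarbonate: M = 12.4×10⁻³
  borosilicate glass: M = 6.54×10⁻³
  concrete: M = 4.67×10⁻³
Highest index: elm.

elm, M = 22.1×10⁻³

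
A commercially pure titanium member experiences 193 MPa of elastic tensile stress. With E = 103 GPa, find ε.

1.87×10⁻³

ε = σ/E = 193 / 103000 = 1.87×10⁻³.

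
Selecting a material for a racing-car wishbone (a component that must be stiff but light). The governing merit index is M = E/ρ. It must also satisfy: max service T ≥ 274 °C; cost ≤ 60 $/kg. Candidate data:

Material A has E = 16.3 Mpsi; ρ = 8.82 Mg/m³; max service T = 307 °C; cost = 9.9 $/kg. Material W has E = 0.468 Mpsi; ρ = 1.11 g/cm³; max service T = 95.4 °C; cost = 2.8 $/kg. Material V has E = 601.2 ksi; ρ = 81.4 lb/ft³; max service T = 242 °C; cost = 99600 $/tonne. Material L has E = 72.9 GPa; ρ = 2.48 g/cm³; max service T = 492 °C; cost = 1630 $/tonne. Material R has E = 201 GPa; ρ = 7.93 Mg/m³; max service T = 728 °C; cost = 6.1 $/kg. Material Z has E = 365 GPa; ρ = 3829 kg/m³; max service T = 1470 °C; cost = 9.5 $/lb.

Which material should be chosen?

material Z

Screen on constraints: max service T ≥ 274 °C; cost ≤ 60 $/kg. Survivors: material A, material L, material R, material Z.
Normalizing units and computing the index:
  material A: E = 112.4 GPa, ρ = 8820 kg/m³
  material L: E = 72.90 GPa, ρ = 2480 kg/m³
  material R: E = 201.0 GPa, ρ = 7930 kg/m³
  material Z: E = 365.0 GPa, ρ = 3829 kg/m³
  material Z: M = 95.3 MN·m/kg
  material L: M = 29.4 MN·m/kg
  material R: M = 25.3 MN·m/kg
  material A: M = 12.7 MN·m/kg
Material Z ranks first.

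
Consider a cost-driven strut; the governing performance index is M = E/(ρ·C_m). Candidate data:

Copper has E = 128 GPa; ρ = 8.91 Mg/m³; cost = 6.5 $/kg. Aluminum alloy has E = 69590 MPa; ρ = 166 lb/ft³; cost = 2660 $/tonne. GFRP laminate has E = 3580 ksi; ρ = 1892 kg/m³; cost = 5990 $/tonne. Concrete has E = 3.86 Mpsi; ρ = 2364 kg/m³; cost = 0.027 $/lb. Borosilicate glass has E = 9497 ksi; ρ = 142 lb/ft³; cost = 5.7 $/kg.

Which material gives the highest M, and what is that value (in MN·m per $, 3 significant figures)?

concrete, M = 189 MN·m per $

Normalizing units and computing the index:
  copper: E = 128.0 GPa, ρ = 8910 kg/m³, cost = 6.500 $/kg
  aluminum alloy: E = 69.59 GPa, ρ = 2659 kg/m³, cost = 2.660 $/kg
  GFRP laminate: E = 24.68 GPa, ρ = 1892 kg/m³, cost = 5.990 $/kg
  concrete: E = 26.61 GPa, ρ = 2364 kg/m³, cost = 0.05952 $/kg
  borosilicate glass: E = 65.48 GPa, ρ = 2275 kg/m³, cost = 5.700 $/kg
  concrete: M = 189 MN·m per $
  aluminum alloy: M = 9.84 MN·m per $
  borosilicate glass: M = 5.05 MN·m per $
  copper: M = 2.21 MN·m per $
  GFRP laminate: M = 2.18 MN·m per $
Highest index: concrete.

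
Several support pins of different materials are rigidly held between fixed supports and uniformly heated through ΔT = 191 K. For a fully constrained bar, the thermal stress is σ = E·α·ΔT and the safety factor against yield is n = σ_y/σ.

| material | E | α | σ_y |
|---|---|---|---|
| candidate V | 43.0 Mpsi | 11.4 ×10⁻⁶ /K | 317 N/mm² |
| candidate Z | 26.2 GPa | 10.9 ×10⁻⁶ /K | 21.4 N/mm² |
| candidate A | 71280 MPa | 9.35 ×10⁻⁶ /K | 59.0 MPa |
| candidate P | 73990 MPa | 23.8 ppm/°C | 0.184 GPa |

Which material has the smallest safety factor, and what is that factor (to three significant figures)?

Per material, after unit conversion:
  candidate V: E = 296.5, α = 11.4, σ_y = 317.0 → σ = 646 MPa, n = 0.491
  candidate Z: E = 26.20, α = 10.9, σ_y = 21.40 → σ = 54.5 MPa, n = 0.392
  candidate A: E = 71.28, α = 9.35, σ_y = 59.00 → σ = 127 MPa, n = 0.463
  candidate P: E = 73.99, α = 23.8, σ_y = 184.0 → σ = 336 MPa, n = 0.547
The minimum is candidate Z at n = 0.392.

candidate Z, n = 0.392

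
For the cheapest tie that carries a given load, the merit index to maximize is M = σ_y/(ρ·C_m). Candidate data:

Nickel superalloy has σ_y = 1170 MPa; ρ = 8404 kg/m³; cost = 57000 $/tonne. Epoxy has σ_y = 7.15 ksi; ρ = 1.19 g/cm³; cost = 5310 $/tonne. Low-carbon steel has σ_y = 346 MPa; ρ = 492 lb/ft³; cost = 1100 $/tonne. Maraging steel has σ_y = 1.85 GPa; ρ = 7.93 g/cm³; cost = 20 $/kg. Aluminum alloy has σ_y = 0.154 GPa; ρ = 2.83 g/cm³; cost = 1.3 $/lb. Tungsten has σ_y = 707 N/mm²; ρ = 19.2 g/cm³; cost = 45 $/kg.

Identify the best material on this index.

low-carbon steel

Normalizing units and computing the index:
  nickel superalloy: σ_y = 1170 MPa, ρ = 8404 kg/m³, cost = 57.00 $/kg
  epoxy: σ_y = 49.30 MPa, ρ = 1190 kg/m³, cost = 5.310 $/kg
  low-carbon steel: σ_y = 346.0 MPa, ρ = 7881 kg/m³, cost = 1.100 $/kg
  maraging steel: σ_y = 1850 MPa, ρ = 7930 kg/m³, cost = 20.00 $/kg
  aluminum alloy: σ_y = 154.0 MPa, ρ = 2830 kg/m³, cost = 2.866 $/kg
  tungsten: σ_y = 707.0 MPa, ρ = 19200 kg/m³, cost = 45.00 $/kg
  low-carbon steel: M = 39.9 kN·m per $
  aluminum alloy: M = 19.0 kN·m per $
  maraging steel: M = 11.7 kN·m per $
  epoxy: M = 7.80 kN·m per $
  nickel superalloy: M = 2.44 kN·m per $
  tungsten: M = 0.818 kN·m per $
Low-carbon steel has the largest M.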